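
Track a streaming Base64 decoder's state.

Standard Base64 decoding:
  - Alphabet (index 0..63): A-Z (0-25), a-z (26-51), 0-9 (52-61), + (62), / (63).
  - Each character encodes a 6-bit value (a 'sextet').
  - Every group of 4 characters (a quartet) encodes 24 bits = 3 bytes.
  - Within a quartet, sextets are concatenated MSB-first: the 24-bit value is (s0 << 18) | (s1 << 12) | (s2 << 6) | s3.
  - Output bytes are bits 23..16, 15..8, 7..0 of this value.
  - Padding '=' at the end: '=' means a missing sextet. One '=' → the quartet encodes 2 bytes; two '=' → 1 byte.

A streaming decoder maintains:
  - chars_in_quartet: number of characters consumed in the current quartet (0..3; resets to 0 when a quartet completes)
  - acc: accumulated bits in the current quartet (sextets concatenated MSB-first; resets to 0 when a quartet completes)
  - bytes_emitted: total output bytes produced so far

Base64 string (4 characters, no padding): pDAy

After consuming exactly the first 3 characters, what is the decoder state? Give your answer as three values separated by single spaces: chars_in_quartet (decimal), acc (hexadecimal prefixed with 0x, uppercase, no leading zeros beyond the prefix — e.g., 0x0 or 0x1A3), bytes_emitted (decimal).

After char 0 ('p'=41): chars_in_quartet=1 acc=0x29 bytes_emitted=0
After char 1 ('D'=3): chars_in_quartet=2 acc=0xA43 bytes_emitted=0
After char 2 ('A'=0): chars_in_quartet=3 acc=0x290C0 bytes_emitted=0

Answer: 3 0x290C0 0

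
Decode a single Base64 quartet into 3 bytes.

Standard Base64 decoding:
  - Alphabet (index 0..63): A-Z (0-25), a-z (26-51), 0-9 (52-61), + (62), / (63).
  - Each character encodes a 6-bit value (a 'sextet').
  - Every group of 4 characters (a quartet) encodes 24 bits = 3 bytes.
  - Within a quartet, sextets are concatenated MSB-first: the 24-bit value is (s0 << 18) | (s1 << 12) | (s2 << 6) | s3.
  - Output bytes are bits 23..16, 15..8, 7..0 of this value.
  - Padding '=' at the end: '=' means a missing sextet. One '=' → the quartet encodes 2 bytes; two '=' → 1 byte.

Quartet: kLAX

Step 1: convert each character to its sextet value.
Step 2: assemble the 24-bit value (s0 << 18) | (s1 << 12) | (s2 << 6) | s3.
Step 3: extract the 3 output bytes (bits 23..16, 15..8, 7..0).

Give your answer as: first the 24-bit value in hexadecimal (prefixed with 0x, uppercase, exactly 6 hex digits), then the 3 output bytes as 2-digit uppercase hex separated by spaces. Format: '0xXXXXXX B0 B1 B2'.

Answer: 0x90B017 90 B0 17

Derivation:
Sextets: k=36, L=11, A=0, X=23
24-bit: (36<<18) | (11<<12) | (0<<6) | 23
      = 0x900000 | 0x00B000 | 0x000000 | 0x000017
      = 0x90B017
Bytes: (v>>16)&0xFF=90, (v>>8)&0xFF=B0, v&0xFF=17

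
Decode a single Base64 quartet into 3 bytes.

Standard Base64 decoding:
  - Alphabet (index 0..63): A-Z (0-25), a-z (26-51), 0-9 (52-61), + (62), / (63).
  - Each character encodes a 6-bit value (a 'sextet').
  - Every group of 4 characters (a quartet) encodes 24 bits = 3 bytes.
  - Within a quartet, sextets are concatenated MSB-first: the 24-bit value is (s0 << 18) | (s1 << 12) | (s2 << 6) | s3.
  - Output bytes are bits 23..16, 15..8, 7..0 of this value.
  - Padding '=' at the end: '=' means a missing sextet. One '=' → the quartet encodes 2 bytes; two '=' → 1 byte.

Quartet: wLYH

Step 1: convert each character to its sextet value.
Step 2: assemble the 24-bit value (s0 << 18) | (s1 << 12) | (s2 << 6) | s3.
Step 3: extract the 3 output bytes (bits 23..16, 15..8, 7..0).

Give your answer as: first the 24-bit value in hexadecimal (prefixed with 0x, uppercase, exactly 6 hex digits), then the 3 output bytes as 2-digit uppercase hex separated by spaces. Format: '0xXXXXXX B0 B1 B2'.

Answer: 0xC0B607 C0 B6 07

Derivation:
Sextets: w=48, L=11, Y=24, H=7
24-bit: (48<<18) | (11<<12) | (24<<6) | 7
      = 0xC00000 | 0x00B000 | 0x000600 | 0x000007
      = 0xC0B607
Bytes: (v>>16)&0xFF=C0, (v>>8)&0xFF=B6, v&0xFF=07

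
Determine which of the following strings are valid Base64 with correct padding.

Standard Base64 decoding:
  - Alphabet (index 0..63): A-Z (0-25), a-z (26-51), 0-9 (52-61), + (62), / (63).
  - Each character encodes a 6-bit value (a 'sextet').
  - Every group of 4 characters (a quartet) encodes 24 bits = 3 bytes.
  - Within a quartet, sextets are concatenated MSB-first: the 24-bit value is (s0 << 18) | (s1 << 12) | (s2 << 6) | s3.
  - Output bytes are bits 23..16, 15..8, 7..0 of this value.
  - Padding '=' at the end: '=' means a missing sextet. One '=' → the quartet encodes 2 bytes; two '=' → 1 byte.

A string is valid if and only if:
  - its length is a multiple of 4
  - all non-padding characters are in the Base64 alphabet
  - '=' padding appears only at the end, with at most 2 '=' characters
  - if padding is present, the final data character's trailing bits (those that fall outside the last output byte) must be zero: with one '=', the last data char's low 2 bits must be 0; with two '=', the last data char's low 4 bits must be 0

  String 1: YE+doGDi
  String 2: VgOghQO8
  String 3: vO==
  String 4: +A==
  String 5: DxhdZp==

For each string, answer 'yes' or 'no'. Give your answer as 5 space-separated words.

String 1: 'YE+doGDi' → valid
String 2: 'VgOghQO8' → valid
String 3: 'vO==' → invalid (bad trailing bits)
String 4: '+A==' → valid
String 5: 'DxhdZp==' → invalid (bad trailing bits)

Answer: yes yes no yes no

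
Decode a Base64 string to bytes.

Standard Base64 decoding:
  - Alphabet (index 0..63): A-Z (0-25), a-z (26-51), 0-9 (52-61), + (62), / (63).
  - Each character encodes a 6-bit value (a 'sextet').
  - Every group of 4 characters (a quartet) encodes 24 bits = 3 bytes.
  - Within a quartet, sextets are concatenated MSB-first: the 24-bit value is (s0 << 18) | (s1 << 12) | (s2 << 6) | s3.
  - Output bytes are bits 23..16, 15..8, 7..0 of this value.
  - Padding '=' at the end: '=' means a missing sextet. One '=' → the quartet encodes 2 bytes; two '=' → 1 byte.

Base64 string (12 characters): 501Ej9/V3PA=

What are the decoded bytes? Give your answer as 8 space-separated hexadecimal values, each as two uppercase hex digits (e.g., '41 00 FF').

Answer: E7 4D 44 8F DF D5 DC F0

Derivation:
After char 0 ('5'=57): chars_in_quartet=1 acc=0x39 bytes_emitted=0
After char 1 ('0'=52): chars_in_quartet=2 acc=0xE74 bytes_emitted=0
After char 2 ('1'=53): chars_in_quartet=3 acc=0x39D35 bytes_emitted=0
After char 3 ('E'=4): chars_in_quartet=4 acc=0xE74D44 -> emit E7 4D 44, reset; bytes_emitted=3
After char 4 ('j'=35): chars_in_quartet=1 acc=0x23 bytes_emitted=3
After char 5 ('9'=61): chars_in_quartet=2 acc=0x8FD bytes_emitted=3
After char 6 ('/'=63): chars_in_quartet=3 acc=0x23F7F bytes_emitted=3
After char 7 ('V'=21): chars_in_quartet=4 acc=0x8FDFD5 -> emit 8F DF D5, reset; bytes_emitted=6
After char 8 ('3'=55): chars_in_quartet=1 acc=0x37 bytes_emitted=6
After char 9 ('P'=15): chars_in_quartet=2 acc=0xDCF bytes_emitted=6
After char 10 ('A'=0): chars_in_quartet=3 acc=0x373C0 bytes_emitted=6
Padding '=': partial quartet acc=0x373C0 -> emit DC F0; bytes_emitted=8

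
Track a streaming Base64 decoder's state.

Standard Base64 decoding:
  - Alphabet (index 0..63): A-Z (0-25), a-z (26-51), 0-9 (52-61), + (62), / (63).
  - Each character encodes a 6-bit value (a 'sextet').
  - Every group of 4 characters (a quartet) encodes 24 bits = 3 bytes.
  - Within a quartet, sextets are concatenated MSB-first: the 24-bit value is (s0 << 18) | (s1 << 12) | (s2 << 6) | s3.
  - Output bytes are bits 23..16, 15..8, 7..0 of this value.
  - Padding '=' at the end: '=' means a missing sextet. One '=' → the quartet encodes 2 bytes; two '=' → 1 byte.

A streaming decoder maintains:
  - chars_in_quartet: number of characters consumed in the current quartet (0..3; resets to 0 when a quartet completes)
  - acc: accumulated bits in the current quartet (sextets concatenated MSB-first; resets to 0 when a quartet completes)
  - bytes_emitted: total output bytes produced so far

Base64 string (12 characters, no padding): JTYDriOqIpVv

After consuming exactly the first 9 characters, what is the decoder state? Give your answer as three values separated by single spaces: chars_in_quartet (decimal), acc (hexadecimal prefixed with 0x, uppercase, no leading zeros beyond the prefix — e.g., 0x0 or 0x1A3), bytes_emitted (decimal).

Answer: 1 0x8 6

Derivation:
After char 0 ('J'=9): chars_in_quartet=1 acc=0x9 bytes_emitted=0
After char 1 ('T'=19): chars_in_quartet=2 acc=0x253 bytes_emitted=0
After char 2 ('Y'=24): chars_in_quartet=3 acc=0x94D8 bytes_emitted=0
After char 3 ('D'=3): chars_in_quartet=4 acc=0x253603 -> emit 25 36 03, reset; bytes_emitted=3
After char 4 ('r'=43): chars_in_quartet=1 acc=0x2B bytes_emitted=3
After char 5 ('i'=34): chars_in_quartet=2 acc=0xAE2 bytes_emitted=3
After char 6 ('O'=14): chars_in_quartet=3 acc=0x2B88E bytes_emitted=3
After char 7 ('q'=42): chars_in_quartet=4 acc=0xAE23AA -> emit AE 23 AA, reset; bytes_emitted=6
After char 8 ('I'=8): chars_in_quartet=1 acc=0x8 bytes_emitted=6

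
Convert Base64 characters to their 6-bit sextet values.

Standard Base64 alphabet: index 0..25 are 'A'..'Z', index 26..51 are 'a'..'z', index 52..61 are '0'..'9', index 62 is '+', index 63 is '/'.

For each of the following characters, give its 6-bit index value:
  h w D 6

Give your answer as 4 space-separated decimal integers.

'h': a..z range, 26 + ord('h') − ord('a') = 33
'w': a..z range, 26 + ord('w') − ord('a') = 48
'D': A..Z range, ord('D') − ord('A') = 3
'6': 0..9 range, 52 + ord('6') − ord('0') = 58

Answer: 33 48 3 58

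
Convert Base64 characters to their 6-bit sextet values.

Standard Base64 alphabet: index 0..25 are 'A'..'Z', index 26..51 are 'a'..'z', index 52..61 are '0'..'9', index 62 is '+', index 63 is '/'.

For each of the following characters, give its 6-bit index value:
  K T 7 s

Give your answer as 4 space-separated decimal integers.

'K': A..Z range, ord('K') − ord('A') = 10
'T': A..Z range, ord('T') − ord('A') = 19
'7': 0..9 range, 52 + ord('7') − ord('0') = 59
's': a..z range, 26 + ord('s') − ord('a') = 44

Answer: 10 19 59 44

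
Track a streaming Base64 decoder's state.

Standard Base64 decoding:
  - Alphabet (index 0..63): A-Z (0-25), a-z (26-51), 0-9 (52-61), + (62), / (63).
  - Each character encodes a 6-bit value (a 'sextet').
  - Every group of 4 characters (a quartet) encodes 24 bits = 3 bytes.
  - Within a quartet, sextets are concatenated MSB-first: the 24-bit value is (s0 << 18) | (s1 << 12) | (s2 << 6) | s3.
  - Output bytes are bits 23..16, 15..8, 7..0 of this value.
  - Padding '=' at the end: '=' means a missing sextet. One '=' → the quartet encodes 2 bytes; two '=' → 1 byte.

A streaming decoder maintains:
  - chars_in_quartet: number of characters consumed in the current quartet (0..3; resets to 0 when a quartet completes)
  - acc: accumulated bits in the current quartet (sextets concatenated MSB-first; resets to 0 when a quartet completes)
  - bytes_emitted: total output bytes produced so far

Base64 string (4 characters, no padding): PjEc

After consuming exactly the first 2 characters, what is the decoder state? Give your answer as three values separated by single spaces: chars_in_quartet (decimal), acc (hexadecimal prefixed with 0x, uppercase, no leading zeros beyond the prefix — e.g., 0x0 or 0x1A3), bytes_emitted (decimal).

After char 0 ('P'=15): chars_in_quartet=1 acc=0xF bytes_emitted=0
After char 1 ('j'=35): chars_in_quartet=2 acc=0x3E3 bytes_emitted=0

Answer: 2 0x3E3 0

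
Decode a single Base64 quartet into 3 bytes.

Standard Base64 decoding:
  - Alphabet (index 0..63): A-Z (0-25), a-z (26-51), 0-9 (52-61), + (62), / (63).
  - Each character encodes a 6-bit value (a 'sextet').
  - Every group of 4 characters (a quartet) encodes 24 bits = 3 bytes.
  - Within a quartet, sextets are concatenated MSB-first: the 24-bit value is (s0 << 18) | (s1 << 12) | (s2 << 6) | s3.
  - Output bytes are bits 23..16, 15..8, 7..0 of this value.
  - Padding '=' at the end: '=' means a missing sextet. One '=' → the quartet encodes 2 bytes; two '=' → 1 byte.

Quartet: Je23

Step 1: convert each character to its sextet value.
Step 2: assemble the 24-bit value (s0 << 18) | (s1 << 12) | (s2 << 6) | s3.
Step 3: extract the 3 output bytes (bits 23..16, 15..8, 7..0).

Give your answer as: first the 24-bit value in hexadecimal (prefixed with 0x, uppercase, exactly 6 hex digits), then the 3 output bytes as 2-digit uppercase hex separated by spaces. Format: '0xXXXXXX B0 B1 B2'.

Sextets: J=9, e=30, 2=54, 3=55
24-bit: (9<<18) | (30<<12) | (54<<6) | 55
      = 0x240000 | 0x01E000 | 0x000D80 | 0x000037
      = 0x25EDB7
Bytes: (v>>16)&0xFF=25, (v>>8)&0xFF=ED, v&0xFF=B7

Answer: 0x25EDB7 25 ED B7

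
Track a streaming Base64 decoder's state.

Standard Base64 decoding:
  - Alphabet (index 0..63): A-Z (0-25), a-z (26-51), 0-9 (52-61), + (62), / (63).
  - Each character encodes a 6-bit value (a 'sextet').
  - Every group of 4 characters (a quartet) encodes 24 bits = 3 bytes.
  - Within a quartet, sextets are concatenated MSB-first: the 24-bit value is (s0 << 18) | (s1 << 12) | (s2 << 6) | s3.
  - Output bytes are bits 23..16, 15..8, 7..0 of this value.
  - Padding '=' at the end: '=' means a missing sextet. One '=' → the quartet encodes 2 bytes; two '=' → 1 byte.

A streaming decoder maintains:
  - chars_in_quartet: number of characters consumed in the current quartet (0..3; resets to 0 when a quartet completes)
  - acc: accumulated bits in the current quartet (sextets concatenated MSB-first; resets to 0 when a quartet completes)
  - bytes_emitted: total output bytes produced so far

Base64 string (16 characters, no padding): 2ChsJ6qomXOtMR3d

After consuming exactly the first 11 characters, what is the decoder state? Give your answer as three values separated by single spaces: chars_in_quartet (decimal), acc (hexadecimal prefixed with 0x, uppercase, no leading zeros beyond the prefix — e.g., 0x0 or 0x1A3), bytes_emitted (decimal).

Answer: 3 0x265CE 6

Derivation:
After char 0 ('2'=54): chars_in_quartet=1 acc=0x36 bytes_emitted=0
After char 1 ('C'=2): chars_in_quartet=2 acc=0xD82 bytes_emitted=0
After char 2 ('h'=33): chars_in_quartet=3 acc=0x360A1 bytes_emitted=0
After char 3 ('s'=44): chars_in_quartet=4 acc=0xD8286C -> emit D8 28 6C, reset; bytes_emitted=3
After char 4 ('J'=9): chars_in_quartet=1 acc=0x9 bytes_emitted=3
After char 5 ('6'=58): chars_in_quartet=2 acc=0x27A bytes_emitted=3
After char 6 ('q'=42): chars_in_quartet=3 acc=0x9EAA bytes_emitted=3
After char 7 ('o'=40): chars_in_quartet=4 acc=0x27AAA8 -> emit 27 AA A8, reset; bytes_emitted=6
After char 8 ('m'=38): chars_in_quartet=1 acc=0x26 bytes_emitted=6
After char 9 ('X'=23): chars_in_quartet=2 acc=0x997 bytes_emitted=6
After char 10 ('O'=14): chars_in_quartet=3 acc=0x265CE bytes_emitted=6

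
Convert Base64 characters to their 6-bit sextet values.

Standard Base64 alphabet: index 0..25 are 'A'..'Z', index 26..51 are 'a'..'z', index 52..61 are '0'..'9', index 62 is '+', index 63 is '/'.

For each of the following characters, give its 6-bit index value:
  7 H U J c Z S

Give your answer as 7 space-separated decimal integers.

'7': 0..9 range, 52 + ord('7') − ord('0') = 59
'H': A..Z range, ord('H') − ord('A') = 7
'U': A..Z range, ord('U') − ord('A') = 20
'J': A..Z range, ord('J') − ord('A') = 9
'c': a..z range, 26 + ord('c') − ord('a') = 28
'Z': A..Z range, ord('Z') − ord('A') = 25
'S': A..Z range, ord('S') − ord('A') = 18

Answer: 59 7 20 9 28 25 18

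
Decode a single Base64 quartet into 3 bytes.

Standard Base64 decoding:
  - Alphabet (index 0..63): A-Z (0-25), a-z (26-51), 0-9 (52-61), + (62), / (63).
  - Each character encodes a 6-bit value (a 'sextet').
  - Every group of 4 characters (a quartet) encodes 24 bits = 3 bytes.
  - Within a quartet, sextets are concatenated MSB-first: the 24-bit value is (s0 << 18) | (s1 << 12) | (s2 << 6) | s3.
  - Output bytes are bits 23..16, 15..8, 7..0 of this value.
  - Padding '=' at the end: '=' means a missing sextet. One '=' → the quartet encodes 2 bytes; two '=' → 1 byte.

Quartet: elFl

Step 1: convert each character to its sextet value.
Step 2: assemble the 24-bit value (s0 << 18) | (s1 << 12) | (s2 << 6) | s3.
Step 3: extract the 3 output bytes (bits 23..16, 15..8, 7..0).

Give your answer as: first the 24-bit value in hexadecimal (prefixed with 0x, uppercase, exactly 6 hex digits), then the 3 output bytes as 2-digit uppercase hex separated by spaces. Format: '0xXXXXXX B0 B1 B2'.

Sextets: e=30, l=37, F=5, l=37
24-bit: (30<<18) | (37<<12) | (5<<6) | 37
      = 0x780000 | 0x025000 | 0x000140 | 0x000025
      = 0x7A5165
Bytes: (v>>16)&0xFF=7A, (v>>8)&0xFF=51, v&0xFF=65

Answer: 0x7A5165 7A 51 65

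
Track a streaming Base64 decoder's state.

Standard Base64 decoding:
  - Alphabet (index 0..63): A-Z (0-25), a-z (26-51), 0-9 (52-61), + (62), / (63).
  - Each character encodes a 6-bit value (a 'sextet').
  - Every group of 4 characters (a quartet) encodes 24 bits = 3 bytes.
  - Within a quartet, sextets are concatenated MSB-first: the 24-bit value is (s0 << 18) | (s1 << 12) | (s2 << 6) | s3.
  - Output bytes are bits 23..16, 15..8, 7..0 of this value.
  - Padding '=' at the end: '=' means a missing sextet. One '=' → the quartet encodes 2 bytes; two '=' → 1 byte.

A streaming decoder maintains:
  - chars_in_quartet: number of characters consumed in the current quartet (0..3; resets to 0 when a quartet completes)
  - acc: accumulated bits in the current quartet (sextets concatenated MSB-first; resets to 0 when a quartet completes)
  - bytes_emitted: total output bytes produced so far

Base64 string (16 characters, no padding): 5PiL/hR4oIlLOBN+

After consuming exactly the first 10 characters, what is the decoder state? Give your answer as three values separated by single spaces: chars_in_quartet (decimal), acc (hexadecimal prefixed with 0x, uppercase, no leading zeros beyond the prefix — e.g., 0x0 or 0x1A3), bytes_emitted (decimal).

Answer: 2 0xA08 6

Derivation:
After char 0 ('5'=57): chars_in_quartet=1 acc=0x39 bytes_emitted=0
After char 1 ('P'=15): chars_in_quartet=2 acc=0xE4F bytes_emitted=0
After char 2 ('i'=34): chars_in_quartet=3 acc=0x393E2 bytes_emitted=0
After char 3 ('L'=11): chars_in_quartet=4 acc=0xE4F88B -> emit E4 F8 8B, reset; bytes_emitted=3
After char 4 ('/'=63): chars_in_quartet=1 acc=0x3F bytes_emitted=3
After char 5 ('h'=33): chars_in_quartet=2 acc=0xFE1 bytes_emitted=3
After char 6 ('R'=17): chars_in_quartet=3 acc=0x3F851 bytes_emitted=3
After char 7 ('4'=56): chars_in_quartet=4 acc=0xFE1478 -> emit FE 14 78, reset; bytes_emitted=6
After char 8 ('o'=40): chars_in_quartet=1 acc=0x28 bytes_emitted=6
After char 9 ('I'=8): chars_in_quartet=2 acc=0xA08 bytes_emitted=6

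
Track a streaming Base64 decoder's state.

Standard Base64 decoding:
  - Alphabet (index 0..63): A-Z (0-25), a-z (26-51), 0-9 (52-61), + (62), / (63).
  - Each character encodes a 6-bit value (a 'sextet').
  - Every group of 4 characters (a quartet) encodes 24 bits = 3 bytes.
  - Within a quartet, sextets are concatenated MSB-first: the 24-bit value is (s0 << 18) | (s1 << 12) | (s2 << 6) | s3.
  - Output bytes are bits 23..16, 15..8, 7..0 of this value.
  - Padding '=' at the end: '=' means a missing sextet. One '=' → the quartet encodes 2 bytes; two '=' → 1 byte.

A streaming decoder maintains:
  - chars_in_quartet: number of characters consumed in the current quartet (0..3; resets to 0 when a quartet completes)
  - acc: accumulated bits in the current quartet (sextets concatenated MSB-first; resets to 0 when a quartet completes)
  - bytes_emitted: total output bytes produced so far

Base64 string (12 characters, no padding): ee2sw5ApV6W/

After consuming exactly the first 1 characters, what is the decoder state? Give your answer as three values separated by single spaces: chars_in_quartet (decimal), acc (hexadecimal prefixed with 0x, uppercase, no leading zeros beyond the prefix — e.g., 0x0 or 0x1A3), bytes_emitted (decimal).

After char 0 ('e'=30): chars_in_quartet=1 acc=0x1E bytes_emitted=0

Answer: 1 0x1E 0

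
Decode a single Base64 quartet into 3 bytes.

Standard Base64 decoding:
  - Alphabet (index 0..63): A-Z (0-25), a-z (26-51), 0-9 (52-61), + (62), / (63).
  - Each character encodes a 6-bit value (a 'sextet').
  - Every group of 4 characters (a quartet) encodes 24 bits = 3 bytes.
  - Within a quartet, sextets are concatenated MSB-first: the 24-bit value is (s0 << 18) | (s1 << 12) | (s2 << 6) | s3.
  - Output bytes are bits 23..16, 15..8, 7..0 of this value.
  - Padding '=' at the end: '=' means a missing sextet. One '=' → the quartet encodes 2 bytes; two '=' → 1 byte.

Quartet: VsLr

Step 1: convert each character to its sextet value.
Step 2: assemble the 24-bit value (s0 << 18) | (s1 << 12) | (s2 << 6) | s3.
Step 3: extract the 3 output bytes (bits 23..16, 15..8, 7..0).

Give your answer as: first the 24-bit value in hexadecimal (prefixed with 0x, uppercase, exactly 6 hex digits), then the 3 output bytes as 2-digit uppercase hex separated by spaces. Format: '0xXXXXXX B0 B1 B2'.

Answer: 0x56C2EB 56 C2 EB

Derivation:
Sextets: V=21, s=44, L=11, r=43
24-bit: (21<<18) | (44<<12) | (11<<6) | 43
      = 0x540000 | 0x02C000 | 0x0002C0 | 0x00002B
      = 0x56C2EB
Bytes: (v>>16)&0xFF=56, (v>>8)&0xFF=C2, v&0xFF=EB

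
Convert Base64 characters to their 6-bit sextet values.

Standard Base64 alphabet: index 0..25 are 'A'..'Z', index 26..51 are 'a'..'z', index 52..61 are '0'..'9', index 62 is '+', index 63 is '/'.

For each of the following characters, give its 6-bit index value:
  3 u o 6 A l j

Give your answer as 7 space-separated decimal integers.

Answer: 55 46 40 58 0 37 35

Derivation:
'3': 0..9 range, 52 + ord('3') − ord('0') = 55
'u': a..z range, 26 + ord('u') − ord('a') = 46
'o': a..z range, 26 + ord('o') − ord('a') = 40
'6': 0..9 range, 52 + ord('6') − ord('0') = 58
'A': A..Z range, ord('A') − ord('A') = 0
'l': a..z range, 26 + ord('l') − ord('a') = 37
'j': a..z range, 26 + ord('j') − ord('a') = 35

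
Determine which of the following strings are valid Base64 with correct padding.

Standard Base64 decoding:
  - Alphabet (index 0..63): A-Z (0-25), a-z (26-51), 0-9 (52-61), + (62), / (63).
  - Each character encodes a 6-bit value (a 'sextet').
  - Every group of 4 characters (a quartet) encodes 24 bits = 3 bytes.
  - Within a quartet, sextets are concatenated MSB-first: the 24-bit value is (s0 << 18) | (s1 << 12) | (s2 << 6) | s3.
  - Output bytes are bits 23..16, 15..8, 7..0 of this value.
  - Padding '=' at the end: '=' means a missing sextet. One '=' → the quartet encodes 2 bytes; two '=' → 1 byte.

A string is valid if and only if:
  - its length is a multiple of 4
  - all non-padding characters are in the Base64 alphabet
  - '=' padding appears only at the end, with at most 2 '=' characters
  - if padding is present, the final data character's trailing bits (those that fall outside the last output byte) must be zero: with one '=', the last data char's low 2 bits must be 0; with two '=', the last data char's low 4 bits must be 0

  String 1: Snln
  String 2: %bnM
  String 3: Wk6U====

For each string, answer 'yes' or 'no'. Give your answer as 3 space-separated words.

String 1: 'Snln' → valid
String 2: '%bnM' → invalid (bad char(s): ['%'])
String 3: 'Wk6U====' → invalid (4 pad chars (max 2))

Answer: yes no no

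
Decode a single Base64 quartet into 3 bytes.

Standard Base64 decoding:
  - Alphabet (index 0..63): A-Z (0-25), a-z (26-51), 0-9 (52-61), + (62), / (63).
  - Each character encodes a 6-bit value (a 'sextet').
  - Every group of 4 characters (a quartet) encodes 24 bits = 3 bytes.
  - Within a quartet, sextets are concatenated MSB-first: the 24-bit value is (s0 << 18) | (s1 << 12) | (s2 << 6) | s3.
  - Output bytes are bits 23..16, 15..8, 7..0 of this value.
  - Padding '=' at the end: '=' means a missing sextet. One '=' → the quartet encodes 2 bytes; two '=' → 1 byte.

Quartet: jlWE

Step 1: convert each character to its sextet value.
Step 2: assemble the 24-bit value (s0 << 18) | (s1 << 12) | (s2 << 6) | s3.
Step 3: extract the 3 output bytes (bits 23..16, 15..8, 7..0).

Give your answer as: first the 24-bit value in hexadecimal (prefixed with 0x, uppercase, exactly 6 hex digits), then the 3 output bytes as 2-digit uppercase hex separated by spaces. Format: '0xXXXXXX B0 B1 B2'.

Answer: 0x8E5584 8E 55 84

Derivation:
Sextets: j=35, l=37, W=22, E=4
24-bit: (35<<18) | (37<<12) | (22<<6) | 4
      = 0x8C0000 | 0x025000 | 0x000580 | 0x000004
      = 0x8E5584
Bytes: (v>>16)&0xFF=8E, (v>>8)&0xFF=55, v&0xFF=84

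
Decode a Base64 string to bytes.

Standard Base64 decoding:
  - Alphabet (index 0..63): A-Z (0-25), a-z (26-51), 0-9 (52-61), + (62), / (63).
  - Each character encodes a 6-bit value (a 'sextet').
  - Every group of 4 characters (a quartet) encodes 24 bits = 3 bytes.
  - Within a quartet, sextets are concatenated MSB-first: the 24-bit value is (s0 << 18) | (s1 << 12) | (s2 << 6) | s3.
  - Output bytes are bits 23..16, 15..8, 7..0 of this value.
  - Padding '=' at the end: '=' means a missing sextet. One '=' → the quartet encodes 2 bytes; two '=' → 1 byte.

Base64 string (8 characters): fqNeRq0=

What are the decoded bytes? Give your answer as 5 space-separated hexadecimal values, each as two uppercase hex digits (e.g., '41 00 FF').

After char 0 ('f'=31): chars_in_quartet=1 acc=0x1F bytes_emitted=0
After char 1 ('q'=42): chars_in_quartet=2 acc=0x7EA bytes_emitted=0
After char 2 ('N'=13): chars_in_quartet=3 acc=0x1FA8D bytes_emitted=0
After char 3 ('e'=30): chars_in_quartet=4 acc=0x7EA35E -> emit 7E A3 5E, reset; bytes_emitted=3
After char 4 ('R'=17): chars_in_quartet=1 acc=0x11 bytes_emitted=3
After char 5 ('q'=42): chars_in_quartet=2 acc=0x46A bytes_emitted=3
After char 6 ('0'=52): chars_in_quartet=3 acc=0x11AB4 bytes_emitted=3
Padding '=': partial quartet acc=0x11AB4 -> emit 46 AD; bytes_emitted=5

Answer: 7E A3 5E 46 AD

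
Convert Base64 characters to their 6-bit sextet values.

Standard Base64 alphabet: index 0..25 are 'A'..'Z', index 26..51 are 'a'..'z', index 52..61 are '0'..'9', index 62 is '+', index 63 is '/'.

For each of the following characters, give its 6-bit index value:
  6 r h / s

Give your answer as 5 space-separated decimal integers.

'6': 0..9 range, 52 + ord('6') − ord('0') = 58
'r': a..z range, 26 + ord('r') − ord('a') = 43
'h': a..z range, 26 + ord('h') − ord('a') = 33
'/': index 63
's': a..z range, 26 + ord('s') − ord('a') = 44

Answer: 58 43 33 63 44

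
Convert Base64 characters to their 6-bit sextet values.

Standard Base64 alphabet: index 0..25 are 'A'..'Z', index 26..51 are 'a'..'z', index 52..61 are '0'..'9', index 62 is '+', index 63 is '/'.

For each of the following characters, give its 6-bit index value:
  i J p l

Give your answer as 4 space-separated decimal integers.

'i': a..z range, 26 + ord('i') − ord('a') = 34
'J': A..Z range, ord('J') − ord('A') = 9
'p': a..z range, 26 + ord('p') − ord('a') = 41
'l': a..z range, 26 + ord('l') − ord('a') = 37

Answer: 34 9 41 37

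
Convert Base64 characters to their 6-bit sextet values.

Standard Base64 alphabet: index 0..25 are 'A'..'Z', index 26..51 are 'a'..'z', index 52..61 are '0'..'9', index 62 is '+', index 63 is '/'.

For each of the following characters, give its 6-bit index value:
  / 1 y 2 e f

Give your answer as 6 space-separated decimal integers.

Answer: 63 53 50 54 30 31

Derivation:
'/': index 63
'1': 0..9 range, 52 + ord('1') − ord('0') = 53
'y': a..z range, 26 + ord('y') − ord('a') = 50
'2': 0..9 range, 52 + ord('2') − ord('0') = 54
'e': a..z range, 26 + ord('e') − ord('a') = 30
'f': a..z range, 26 + ord('f') − ord('a') = 31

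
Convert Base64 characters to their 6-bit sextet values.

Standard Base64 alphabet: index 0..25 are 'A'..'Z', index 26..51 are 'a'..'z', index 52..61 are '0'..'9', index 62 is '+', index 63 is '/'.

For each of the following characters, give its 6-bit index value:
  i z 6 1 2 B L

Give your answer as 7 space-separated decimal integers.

'i': a..z range, 26 + ord('i') − ord('a') = 34
'z': a..z range, 26 + ord('z') − ord('a') = 51
'6': 0..9 range, 52 + ord('6') − ord('0') = 58
'1': 0..9 range, 52 + ord('1') − ord('0') = 53
'2': 0..9 range, 52 + ord('2') − ord('0') = 54
'B': A..Z range, ord('B') − ord('A') = 1
'L': A..Z range, ord('L') − ord('A') = 11

Answer: 34 51 58 53 54 1 11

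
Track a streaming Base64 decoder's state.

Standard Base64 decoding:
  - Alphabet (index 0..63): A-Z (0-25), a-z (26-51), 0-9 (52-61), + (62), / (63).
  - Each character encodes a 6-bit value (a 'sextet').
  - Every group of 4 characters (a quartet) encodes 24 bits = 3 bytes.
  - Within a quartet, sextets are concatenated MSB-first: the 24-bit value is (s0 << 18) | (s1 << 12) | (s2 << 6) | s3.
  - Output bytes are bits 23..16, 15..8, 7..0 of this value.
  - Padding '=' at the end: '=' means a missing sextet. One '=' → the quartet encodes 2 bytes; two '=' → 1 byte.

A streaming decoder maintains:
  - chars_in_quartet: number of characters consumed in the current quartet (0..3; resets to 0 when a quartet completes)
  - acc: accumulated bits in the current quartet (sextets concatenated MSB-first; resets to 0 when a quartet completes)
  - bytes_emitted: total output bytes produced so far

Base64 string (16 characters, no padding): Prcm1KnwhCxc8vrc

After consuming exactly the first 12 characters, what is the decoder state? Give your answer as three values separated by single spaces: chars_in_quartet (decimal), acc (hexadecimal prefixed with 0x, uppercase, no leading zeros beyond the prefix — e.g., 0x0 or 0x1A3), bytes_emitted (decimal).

Answer: 0 0x0 9

Derivation:
After char 0 ('P'=15): chars_in_quartet=1 acc=0xF bytes_emitted=0
After char 1 ('r'=43): chars_in_quartet=2 acc=0x3EB bytes_emitted=0
After char 2 ('c'=28): chars_in_quartet=3 acc=0xFADC bytes_emitted=0
After char 3 ('m'=38): chars_in_quartet=4 acc=0x3EB726 -> emit 3E B7 26, reset; bytes_emitted=3
After char 4 ('1'=53): chars_in_quartet=1 acc=0x35 bytes_emitted=3
After char 5 ('K'=10): chars_in_quartet=2 acc=0xD4A bytes_emitted=3
After char 6 ('n'=39): chars_in_quartet=3 acc=0x352A7 bytes_emitted=3
After char 7 ('w'=48): chars_in_quartet=4 acc=0xD4A9F0 -> emit D4 A9 F0, reset; bytes_emitted=6
After char 8 ('h'=33): chars_in_quartet=1 acc=0x21 bytes_emitted=6
After char 9 ('C'=2): chars_in_quartet=2 acc=0x842 bytes_emitted=6
After char 10 ('x'=49): chars_in_quartet=3 acc=0x210B1 bytes_emitted=6
After char 11 ('c'=28): chars_in_quartet=4 acc=0x842C5C -> emit 84 2C 5C, reset; bytes_emitted=9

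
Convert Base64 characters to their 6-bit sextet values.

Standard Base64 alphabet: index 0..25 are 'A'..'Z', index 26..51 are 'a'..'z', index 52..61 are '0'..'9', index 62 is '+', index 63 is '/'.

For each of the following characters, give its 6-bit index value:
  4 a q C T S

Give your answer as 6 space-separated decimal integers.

'4': 0..9 range, 52 + ord('4') − ord('0') = 56
'a': a..z range, 26 + ord('a') − ord('a') = 26
'q': a..z range, 26 + ord('q') − ord('a') = 42
'C': A..Z range, ord('C') − ord('A') = 2
'T': A..Z range, ord('T') − ord('A') = 19
'S': A..Z range, ord('S') − ord('A') = 18

Answer: 56 26 42 2 19 18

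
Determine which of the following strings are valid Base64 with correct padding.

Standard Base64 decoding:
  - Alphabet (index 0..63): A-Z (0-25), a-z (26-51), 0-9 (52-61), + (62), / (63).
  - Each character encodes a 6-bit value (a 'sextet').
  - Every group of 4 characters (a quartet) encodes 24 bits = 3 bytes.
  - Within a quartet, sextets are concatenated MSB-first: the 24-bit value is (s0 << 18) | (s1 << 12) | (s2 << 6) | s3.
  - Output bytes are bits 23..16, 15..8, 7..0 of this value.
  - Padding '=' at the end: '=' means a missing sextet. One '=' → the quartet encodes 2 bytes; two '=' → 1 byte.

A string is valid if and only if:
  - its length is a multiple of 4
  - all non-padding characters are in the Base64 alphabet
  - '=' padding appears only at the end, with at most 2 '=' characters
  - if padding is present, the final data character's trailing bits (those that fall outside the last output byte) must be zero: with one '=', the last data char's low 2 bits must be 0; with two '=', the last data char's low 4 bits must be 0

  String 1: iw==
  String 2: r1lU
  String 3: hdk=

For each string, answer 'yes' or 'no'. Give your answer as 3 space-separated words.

Answer: yes yes yes

Derivation:
String 1: 'iw==' → valid
String 2: 'r1lU' → valid
String 3: 'hdk=' → valid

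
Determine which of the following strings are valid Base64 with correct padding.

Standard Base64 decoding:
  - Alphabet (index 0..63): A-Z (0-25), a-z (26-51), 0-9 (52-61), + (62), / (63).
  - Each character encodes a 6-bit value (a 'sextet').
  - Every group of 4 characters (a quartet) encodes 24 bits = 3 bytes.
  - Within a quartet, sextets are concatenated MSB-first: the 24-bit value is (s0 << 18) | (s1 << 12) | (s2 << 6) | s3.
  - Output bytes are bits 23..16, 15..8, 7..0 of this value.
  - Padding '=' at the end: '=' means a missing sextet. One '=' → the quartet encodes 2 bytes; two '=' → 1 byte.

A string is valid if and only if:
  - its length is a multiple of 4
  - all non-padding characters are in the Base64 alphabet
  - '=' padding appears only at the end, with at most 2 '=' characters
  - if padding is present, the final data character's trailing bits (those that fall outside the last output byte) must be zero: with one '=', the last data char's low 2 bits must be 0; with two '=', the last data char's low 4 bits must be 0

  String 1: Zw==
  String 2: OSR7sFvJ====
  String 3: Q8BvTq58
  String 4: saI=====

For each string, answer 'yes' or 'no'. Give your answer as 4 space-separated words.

String 1: 'Zw==' → valid
String 2: 'OSR7sFvJ====' → invalid (4 pad chars (max 2))
String 3: 'Q8BvTq58' → valid
String 4: 'saI=====' → invalid (5 pad chars (max 2))

Answer: yes no yes no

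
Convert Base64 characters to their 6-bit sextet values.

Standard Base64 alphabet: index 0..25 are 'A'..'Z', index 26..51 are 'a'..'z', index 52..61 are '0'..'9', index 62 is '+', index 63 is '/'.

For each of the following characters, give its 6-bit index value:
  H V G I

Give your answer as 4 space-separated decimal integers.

Answer: 7 21 6 8

Derivation:
'H': A..Z range, ord('H') − ord('A') = 7
'V': A..Z range, ord('V') − ord('A') = 21
'G': A..Z range, ord('G') − ord('A') = 6
'I': A..Z range, ord('I') − ord('A') = 8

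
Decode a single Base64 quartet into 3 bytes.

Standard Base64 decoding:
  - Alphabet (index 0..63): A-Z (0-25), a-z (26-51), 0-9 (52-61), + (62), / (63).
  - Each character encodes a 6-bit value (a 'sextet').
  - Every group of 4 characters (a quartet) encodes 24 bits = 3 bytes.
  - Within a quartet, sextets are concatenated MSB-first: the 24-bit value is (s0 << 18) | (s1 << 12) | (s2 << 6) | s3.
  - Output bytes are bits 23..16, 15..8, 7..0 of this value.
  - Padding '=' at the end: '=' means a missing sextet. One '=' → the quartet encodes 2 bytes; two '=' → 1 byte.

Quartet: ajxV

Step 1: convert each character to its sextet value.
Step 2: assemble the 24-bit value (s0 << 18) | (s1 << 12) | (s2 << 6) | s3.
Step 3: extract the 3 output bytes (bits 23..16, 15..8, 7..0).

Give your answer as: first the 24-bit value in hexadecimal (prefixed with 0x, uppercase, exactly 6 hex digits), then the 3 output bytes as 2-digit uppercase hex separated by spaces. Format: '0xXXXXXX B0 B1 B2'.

Answer: 0x6A3C55 6A 3C 55

Derivation:
Sextets: a=26, j=35, x=49, V=21
24-bit: (26<<18) | (35<<12) | (49<<6) | 21
      = 0x680000 | 0x023000 | 0x000C40 | 0x000015
      = 0x6A3C55
Bytes: (v>>16)&0xFF=6A, (v>>8)&0xFF=3C, v&0xFF=55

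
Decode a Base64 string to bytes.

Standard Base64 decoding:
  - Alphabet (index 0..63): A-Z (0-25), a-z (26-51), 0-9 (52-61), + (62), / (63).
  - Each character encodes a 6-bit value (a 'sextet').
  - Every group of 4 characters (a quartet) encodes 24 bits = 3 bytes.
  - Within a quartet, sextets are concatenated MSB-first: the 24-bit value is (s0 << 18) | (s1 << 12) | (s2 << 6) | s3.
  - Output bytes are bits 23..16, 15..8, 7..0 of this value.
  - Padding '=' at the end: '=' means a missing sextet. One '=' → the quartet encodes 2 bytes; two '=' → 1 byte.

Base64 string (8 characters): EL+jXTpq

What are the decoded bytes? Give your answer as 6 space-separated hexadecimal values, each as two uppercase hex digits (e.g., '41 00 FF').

After char 0 ('E'=4): chars_in_quartet=1 acc=0x4 bytes_emitted=0
After char 1 ('L'=11): chars_in_quartet=2 acc=0x10B bytes_emitted=0
After char 2 ('+'=62): chars_in_quartet=3 acc=0x42FE bytes_emitted=0
After char 3 ('j'=35): chars_in_quartet=4 acc=0x10BFA3 -> emit 10 BF A3, reset; bytes_emitted=3
After char 4 ('X'=23): chars_in_quartet=1 acc=0x17 bytes_emitted=3
After char 5 ('T'=19): chars_in_quartet=2 acc=0x5D3 bytes_emitted=3
After char 6 ('p'=41): chars_in_quartet=3 acc=0x174E9 bytes_emitted=3
After char 7 ('q'=42): chars_in_quartet=4 acc=0x5D3A6A -> emit 5D 3A 6A, reset; bytes_emitted=6

Answer: 10 BF A3 5D 3A 6A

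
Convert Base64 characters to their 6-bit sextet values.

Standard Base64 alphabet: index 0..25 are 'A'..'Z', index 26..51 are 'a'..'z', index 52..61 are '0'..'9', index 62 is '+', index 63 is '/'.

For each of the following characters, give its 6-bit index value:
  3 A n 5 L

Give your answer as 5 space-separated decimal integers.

'3': 0..9 range, 52 + ord('3') − ord('0') = 55
'A': A..Z range, ord('A') − ord('A') = 0
'n': a..z range, 26 + ord('n') − ord('a') = 39
'5': 0..9 range, 52 + ord('5') − ord('0') = 57
'L': A..Z range, ord('L') − ord('A') = 11

Answer: 55 0 39 57 11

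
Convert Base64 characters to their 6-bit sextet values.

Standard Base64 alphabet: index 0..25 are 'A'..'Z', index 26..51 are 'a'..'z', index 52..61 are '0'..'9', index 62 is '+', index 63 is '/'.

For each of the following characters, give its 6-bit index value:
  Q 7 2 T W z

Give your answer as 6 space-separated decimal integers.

Answer: 16 59 54 19 22 51

Derivation:
'Q': A..Z range, ord('Q') − ord('A') = 16
'7': 0..9 range, 52 + ord('7') − ord('0') = 59
'2': 0..9 range, 52 + ord('2') − ord('0') = 54
'T': A..Z range, ord('T') − ord('A') = 19
'W': A..Z range, ord('W') − ord('A') = 22
'z': a..z range, 26 + ord('z') − ord('a') = 51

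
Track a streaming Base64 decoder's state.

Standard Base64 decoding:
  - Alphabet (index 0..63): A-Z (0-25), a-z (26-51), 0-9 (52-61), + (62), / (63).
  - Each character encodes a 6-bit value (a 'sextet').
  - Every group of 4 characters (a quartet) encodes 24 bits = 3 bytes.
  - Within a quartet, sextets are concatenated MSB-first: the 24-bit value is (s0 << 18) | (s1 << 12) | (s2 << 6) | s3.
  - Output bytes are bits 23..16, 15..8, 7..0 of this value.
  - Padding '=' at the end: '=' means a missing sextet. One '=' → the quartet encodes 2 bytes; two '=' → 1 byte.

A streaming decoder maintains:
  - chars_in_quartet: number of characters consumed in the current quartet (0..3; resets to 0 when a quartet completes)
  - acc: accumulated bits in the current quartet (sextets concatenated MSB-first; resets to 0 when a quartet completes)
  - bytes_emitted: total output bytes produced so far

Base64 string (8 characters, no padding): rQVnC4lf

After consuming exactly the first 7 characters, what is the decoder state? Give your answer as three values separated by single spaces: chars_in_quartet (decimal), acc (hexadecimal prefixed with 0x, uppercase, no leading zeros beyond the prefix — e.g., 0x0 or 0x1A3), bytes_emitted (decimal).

Answer: 3 0x2E25 3

Derivation:
After char 0 ('r'=43): chars_in_quartet=1 acc=0x2B bytes_emitted=0
After char 1 ('Q'=16): chars_in_quartet=2 acc=0xAD0 bytes_emitted=0
After char 2 ('V'=21): chars_in_quartet=3 acc=0x2B415 bytes_emitted=0
After char 3 ('n'=39): chars_in_quartet=4 acc=0xAD0567 -> emit AD 05 67, reset; bytes_emitted=3
After char 4 ('C'=2): chars_in_quartet=1 acc=0x2 bytes_emitted=3
After char 5 ('4'=56): chars_in_quartet=2 acc=0xB8 bytes_emitted=3
After char 6 ('l'=37): chars_in_quartet=3 acc=0x2E25 bytes_emitted=3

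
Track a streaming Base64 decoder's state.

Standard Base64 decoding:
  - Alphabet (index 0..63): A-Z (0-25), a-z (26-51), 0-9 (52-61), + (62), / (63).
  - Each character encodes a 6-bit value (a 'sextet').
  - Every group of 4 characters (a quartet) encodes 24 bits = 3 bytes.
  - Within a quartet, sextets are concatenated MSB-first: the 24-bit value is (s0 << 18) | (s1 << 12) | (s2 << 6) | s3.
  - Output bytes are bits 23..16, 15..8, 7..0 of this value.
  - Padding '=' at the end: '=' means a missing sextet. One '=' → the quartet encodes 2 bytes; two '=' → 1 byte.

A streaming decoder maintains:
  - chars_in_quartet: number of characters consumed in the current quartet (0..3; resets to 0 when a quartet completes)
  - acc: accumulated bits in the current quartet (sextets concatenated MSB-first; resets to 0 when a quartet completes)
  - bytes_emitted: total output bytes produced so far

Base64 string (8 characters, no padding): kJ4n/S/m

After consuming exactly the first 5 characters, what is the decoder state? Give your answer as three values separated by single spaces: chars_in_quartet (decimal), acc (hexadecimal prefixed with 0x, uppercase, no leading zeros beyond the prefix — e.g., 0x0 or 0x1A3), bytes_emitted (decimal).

After char 0 ('k'=36): chars_in_quartet=1 acc=0x24 bytes_emitted=0
After char 1 ('J'=9): chars_in_quartet=2 acc=0x909 bytes_emitted=0
After char 2 ('4'=56): chars_in_quartet=3 acc=0x24278 bytes_emitted=0
After char 3 ('n'=39): chars_in_quartet=4 acc=0x909E27 -> emit 90 9E 27, reset; bytes_emitted=3
After char 4 ('/'=63): chars_in_quartet=1 acc=0x3F bytes_emitted=3

Answer: 1 0x3F 3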